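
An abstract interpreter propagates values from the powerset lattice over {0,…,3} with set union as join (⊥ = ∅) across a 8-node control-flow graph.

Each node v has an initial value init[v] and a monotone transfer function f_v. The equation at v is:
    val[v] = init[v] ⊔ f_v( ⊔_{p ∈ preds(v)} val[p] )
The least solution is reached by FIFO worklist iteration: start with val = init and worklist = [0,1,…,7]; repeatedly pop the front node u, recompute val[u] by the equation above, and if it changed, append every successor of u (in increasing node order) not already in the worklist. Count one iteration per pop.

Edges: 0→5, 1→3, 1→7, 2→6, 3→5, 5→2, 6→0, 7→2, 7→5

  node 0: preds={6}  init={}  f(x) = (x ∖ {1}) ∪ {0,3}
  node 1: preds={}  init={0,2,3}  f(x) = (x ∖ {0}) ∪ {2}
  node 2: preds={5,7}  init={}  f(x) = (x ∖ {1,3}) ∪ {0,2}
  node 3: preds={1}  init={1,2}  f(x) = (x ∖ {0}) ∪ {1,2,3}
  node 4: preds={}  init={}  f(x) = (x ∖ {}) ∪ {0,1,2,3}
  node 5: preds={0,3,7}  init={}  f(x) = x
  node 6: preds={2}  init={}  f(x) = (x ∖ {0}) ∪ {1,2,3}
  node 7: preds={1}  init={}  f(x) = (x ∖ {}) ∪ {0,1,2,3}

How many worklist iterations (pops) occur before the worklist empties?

11

Iteration log — 11 steps:
  step 1. node 0  ⊔preds={}  new={0,3}  old={}  +wl: 
  step 2. node 1  ⊔preds={}  new={0,2,3}  stable
  step 3. node 2  ⊔preds={}  new={0,2}  old={}  +wl: 
  step 4. node 3  ⊔preds={0,2,3}  new={1,2,3}  old={1,2}  +wl: 
  step 5. node 4  ⊔preds={}  new={0,1,2,3}  old={}  +wl: 
  step 6. node 5  ⊔preds={0,1,2,3}  new={0,1,2,3}  old={}  +wl: 2
  step 7. node 6  ⊔preds={0,2}  new={1,2,3}  old={}  +wl: 0
  step 8. node 7  ⊔preds={0,2,3}  new={0,1,2,3}  old={}  +wl: 5
  step 9. node 2  ⊔preds={0,1,2,3}  new={0,2}  stable
  step 10. node 0  ⊔preds={1,2,3}  new={0,2,3}  old={0,3}  +wl: 
  step 11. node 5  ⊔preds={0,1,2,3}  new={0,1,2,3}  stable

Least fixpoint reached:
  node 0: {0,2,3}
  node 1: {0,2,3}
  node 2: {0,2}
  node 3: {1,2,3}
  node 4: {0,1,2,3}
  node 5: {0,1,2,3}
  node 6: {1,2,3}
  node 7: {0,1,2,3}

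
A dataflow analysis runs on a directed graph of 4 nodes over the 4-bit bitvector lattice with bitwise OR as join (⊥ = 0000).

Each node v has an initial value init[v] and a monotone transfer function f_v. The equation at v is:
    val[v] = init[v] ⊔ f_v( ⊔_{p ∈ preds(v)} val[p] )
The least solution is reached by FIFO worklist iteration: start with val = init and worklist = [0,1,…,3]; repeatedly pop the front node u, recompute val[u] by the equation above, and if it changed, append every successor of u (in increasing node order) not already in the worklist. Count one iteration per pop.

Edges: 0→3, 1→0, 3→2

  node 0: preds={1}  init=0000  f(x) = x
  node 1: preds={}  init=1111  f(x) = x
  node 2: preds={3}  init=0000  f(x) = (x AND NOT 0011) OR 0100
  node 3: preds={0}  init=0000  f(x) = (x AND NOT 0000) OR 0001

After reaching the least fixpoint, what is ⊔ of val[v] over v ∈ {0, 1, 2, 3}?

1111

Iteration log — 5 steps:
  step 1. node 0  ⊔preds=1111  new=1111  old=0000  +wl: 
  step 2. node 1  ⊔preds=0000  new=1111  stable
  step 3. node 2  ⊔preds=0000  new=0100  old=0000  +wl: 
  step 4. node 3  ⊔preds=1111  new=1111  old=0000  +wl: 2
  step 5. node 2  ⊔preds=1111  new=1100  old=0100  +wl: 

Least fixpoint reached:
  node 0: 1111
  node 1: 1111
  node 2: 1100
  node 3: 1111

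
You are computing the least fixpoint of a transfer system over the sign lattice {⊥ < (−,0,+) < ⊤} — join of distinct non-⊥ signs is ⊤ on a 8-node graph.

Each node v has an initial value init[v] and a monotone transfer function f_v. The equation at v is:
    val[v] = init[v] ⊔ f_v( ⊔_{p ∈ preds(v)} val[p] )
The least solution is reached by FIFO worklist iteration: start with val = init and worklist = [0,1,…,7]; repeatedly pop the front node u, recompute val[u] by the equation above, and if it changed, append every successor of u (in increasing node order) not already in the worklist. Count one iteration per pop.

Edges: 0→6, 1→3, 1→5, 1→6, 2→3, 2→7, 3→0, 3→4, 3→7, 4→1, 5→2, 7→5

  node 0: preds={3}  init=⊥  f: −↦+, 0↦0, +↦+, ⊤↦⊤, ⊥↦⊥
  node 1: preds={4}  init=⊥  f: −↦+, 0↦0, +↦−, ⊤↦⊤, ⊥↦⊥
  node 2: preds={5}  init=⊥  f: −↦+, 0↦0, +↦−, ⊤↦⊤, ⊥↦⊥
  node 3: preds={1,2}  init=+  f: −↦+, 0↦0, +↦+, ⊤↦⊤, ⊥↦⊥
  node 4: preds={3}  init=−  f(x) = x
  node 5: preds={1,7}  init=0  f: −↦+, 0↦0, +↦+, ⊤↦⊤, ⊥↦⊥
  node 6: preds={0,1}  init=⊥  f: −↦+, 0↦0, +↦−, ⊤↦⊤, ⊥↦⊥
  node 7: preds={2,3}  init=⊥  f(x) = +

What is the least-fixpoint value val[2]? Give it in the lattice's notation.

Iteration log — 15 steps:
  step 1. node 0  ⊔preds=+  new=+  old=⊥  +wl: 
  step 2. node 1  ⊔preds=−  new=+  old=⊥  +wl: 
  step 3. node 2  ⊔preds=0  new=0  old=⊥  +wl: 
  step 4. node 3  ⊔preds=⊤  new=⊤  old=+  +wl: 0
  step 5. node 4  ⊔preds=⊤  new=⊤  old=−  +wl: 1
  step 6. node 5  ⊔preds=+  new=⊤  old=0  +wl: 2
  step 7. node 6  ⊔preds=+  new=−  old=⊥  +wl: 
  step 8. node 7  ⊔preds=⊤  new=+  old=⊥  +wl: 5
  step 9. node 0  ⊔preds=⊤  new=⊤  old=+  +wl: 6
  step 10. node 1  ⊔preds=⊤  new=⊤  old=+  +wl: 3
  step 11. node 2  ⊔preds=⊤  new=⊤  old=0  +wl: 7
  step 12. node 5  ⊔preds=⊤  new=⊤  stable
  step 13. node 6  ⊔preds=⊤  new=⊤  old=−  +wl: 
  step 14. node 3  ⊔preds=⊤  new=⊤  stable
  step 15. node 7  ⊔preds=⊤  new=+  stable

Least fixpoint reached:
  node 0: ⊤
  node 1: ⊤
  node 2: ⊤
  node 3: ⊤
  node 4: ⊤
  node 5: ⊤
  node 6: ⊤
  node 7: +

⊤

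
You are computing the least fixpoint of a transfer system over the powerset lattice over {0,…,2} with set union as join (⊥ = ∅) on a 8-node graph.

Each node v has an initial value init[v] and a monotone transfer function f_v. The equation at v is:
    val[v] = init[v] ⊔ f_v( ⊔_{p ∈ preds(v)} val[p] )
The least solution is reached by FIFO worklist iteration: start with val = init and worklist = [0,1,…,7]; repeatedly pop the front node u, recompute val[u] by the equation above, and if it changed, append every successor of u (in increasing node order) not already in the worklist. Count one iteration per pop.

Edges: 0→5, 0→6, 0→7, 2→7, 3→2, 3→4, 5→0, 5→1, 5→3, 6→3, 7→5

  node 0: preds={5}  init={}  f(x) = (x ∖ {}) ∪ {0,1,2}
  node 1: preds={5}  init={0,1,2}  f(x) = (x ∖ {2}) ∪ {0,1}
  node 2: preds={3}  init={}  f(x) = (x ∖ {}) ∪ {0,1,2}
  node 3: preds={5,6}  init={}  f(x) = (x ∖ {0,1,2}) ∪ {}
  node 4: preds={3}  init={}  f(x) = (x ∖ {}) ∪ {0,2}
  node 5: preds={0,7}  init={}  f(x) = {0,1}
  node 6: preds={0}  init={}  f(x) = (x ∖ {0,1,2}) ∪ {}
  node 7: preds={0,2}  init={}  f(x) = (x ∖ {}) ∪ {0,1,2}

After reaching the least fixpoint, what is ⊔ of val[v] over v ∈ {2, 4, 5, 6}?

Worklist (12 pops):
  #1 pop 0: in={} → {0,1,2} (was {}); enqueue []
  #2 pop 1: in={} → {0,1,2} (no change)
  #3 pop 2: in={} → {0,1,2} (was {}); enqueue []
  #4 pop 3: in={} → {} (no change)
  #5 pop 4: in={} → {0,2} (was {}); enqueue []
  #6 pop 5: in={0,1,2} → {0,1} (was {}); enqueue [0,1,3]
  #7 pop 6: in={0,1,2} → {} (no change)
  #8 pop 7: in={0,1,2} → {0,1,2} (was {}); enqueue [5]
  #9 pop 0: in={0,1} → {0,1,2} (no change)
  #10 pop 1: in={0,1} → {0,1,2} (no change)
  #11 pop 3: in={0,1} → {} (no change)
  #12 pop 5: in={0,1,2} → {0,1} (no change)

Fixpoint:
  val[0] = {0,1,2}
  val[1] = {0,1,2}
  val[2] = {0,1,2}
  val[3] = {}
  val[4] = {0,2}
  val[5] = {0,1}
  val[6] = {}
  val[7] = {0,1,2}

{0,1,2}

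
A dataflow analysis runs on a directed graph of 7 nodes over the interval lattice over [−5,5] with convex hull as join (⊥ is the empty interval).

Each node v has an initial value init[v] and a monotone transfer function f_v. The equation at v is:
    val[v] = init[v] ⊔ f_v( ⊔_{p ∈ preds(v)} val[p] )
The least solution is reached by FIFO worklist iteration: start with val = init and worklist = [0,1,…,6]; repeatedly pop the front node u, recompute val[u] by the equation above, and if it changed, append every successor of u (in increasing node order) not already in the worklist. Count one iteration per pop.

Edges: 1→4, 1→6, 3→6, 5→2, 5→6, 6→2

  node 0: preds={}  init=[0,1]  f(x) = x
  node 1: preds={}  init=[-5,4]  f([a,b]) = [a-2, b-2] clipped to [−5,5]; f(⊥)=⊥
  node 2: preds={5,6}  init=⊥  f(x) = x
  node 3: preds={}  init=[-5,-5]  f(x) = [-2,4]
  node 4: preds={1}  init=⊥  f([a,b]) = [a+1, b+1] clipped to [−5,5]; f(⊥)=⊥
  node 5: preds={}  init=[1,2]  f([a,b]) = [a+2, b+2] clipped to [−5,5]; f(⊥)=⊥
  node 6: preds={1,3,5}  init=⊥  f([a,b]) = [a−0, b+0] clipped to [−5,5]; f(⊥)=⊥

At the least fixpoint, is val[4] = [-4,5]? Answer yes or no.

yes

Iteration log — 8 steps:
  step 1. node 0  ⊔preds=⊥  new=[0,1]  stable
  step 2. node 1  ⊔preds=⊥  new=[-5,4]  stable
  step 3. node 2  ⊔preds=[1,2]  new=[1,2]  old=⊥  +wl: 
  step 4. node 3  ⊔preds=⊥  new=[-5,4]  old=[-5,-5]  +wl: 
  step 5. node 4  ⊔preds=[-5,4]  new=[-4,5]  old=⊥  +wl: 
  step 6. node 5  ⊔preds=⊥  new=[1,2]  stable
  step 7. node 6  ⊔preds=[-5,4]  new=[-5,4]  old=⊥  +wl: 2
  step 8. node 2  ⊔preds=[-5,4]  new=[-5,4]  old=[1,2]  +wl: 

Least fixpoint reached:
  node 0: [0,1]
  node 1: [-5,4]
  node 2: [-5,4]
  node 3: [-5,4]
  node 4: [-4,5]
  node 5: [1,2]
  node 6: [-5,4]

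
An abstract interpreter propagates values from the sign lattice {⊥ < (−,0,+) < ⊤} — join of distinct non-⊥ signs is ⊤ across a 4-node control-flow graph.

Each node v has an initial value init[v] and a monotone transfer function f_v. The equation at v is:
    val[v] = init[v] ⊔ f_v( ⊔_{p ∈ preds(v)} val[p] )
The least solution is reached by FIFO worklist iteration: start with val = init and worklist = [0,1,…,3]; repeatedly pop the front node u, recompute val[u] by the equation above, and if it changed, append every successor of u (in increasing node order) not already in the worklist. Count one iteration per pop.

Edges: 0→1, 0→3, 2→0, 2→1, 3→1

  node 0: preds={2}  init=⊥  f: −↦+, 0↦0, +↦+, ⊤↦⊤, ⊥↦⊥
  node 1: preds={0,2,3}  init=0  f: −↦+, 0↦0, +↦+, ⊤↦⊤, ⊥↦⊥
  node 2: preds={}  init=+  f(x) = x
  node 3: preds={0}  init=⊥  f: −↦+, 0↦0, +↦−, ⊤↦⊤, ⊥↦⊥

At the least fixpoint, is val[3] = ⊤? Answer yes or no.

Iteration log — 5 steps:
  step 1. node 0  ⊔preds=+  new=+  old=⊥  +wl: 
  step 2. node 1  ⊔preds=+  new=⊤  old=0  +wl: 
  step 3. node 2  ⊔preds=⊥  new=+  stable
  step 4. node 3  ⊔preds=+  new=−  old=⊥  +wl: 1
  step 5. node 1  ⊔preds=⊤  new=⊤  stable

Least fixpoint reached:
  node 0: +
  node 1: ⊤
  node 2: +
  node 3: −

no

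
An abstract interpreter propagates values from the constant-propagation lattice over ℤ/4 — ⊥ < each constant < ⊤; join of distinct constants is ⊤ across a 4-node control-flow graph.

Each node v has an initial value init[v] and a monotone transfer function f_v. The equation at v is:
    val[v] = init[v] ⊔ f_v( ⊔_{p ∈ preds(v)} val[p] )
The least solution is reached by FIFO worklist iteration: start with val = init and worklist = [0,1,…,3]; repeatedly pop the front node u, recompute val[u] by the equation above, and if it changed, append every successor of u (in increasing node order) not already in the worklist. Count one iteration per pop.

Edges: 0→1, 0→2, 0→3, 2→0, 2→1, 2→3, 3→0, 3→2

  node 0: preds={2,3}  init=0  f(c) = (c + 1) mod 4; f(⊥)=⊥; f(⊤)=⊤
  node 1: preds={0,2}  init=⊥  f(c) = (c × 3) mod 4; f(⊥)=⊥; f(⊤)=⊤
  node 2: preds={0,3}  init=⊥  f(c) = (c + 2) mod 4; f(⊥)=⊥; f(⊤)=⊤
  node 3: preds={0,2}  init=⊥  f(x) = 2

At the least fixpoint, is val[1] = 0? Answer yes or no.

Worklist (10 pops):
  #1 pop 0: in=⊥ → 0 (no change)
  #2 pop 1: in=0 → 0 (was ⊥); enqueue []
  #3 pop 2: in=0 → 2 (was ⊥); enqueue [0,1]
  #4 pop 3: in=⊤ → 2 (was ⊥); enqueue [2]
  #5 pop 0: in=2 → ⊤ (was 0); enqueue [3]
  #6 pop 1: in=⊤ → ⊤ (was 0); enqueue []
  #7 pop 2: in=⊤ → ⊤ (was 2); enqueue [0,1]
  #8 pop 3: in=⊤ → 2 (no change)
  #9 pop 0: in=⊤ → ⊤ (no change)
  #10 pop 1: in=⊤ → ⊤ (no change)

Fixpoint:
  val[0] = ⊤
  val[1] = ⊤
  val[2] = ⊤
  val[3] = 2

no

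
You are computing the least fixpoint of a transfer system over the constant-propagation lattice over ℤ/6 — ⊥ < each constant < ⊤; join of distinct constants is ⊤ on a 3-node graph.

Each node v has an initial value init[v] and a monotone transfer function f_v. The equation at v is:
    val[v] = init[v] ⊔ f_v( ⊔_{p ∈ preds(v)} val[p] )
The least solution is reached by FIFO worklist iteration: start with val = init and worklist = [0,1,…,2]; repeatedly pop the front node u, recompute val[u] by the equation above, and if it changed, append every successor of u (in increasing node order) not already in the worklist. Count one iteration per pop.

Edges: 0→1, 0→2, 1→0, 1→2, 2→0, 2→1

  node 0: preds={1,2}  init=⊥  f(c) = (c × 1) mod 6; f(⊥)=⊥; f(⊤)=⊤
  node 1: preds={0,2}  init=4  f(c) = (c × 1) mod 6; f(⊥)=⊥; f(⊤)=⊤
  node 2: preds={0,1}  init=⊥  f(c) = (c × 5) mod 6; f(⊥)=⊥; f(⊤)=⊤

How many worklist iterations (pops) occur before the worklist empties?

8

Iteration log — 8 steps:
  step 1. node 0  ⊔preds=4  new=4  old=⊥  +wl: 
  step 2. node 1  ⊔preds=4  new=4  stable
  step 3. node 2  ⊔preds=4  new=2  old=⊥  +wl: 0,1
  step 4. node 0  ⊔preds=⊤  new=⊤  old=4  +wl: 2
  step 5. node 1  ⊔preds=⊤  new=⊤  old=4  +wl: 0
  step 6. node 2  ⊔preds=⊤  new=⊤  old=2  +wl: 1
  step 7. node 0  ⊔preds=⊤  new=⊤  stable
  step 8. node 1  ⊔preds=⊤  new=⊤  stable

Least fixpoint reached:
  node 0: ⊤
  node 1: ⊤
  node 2: ⊤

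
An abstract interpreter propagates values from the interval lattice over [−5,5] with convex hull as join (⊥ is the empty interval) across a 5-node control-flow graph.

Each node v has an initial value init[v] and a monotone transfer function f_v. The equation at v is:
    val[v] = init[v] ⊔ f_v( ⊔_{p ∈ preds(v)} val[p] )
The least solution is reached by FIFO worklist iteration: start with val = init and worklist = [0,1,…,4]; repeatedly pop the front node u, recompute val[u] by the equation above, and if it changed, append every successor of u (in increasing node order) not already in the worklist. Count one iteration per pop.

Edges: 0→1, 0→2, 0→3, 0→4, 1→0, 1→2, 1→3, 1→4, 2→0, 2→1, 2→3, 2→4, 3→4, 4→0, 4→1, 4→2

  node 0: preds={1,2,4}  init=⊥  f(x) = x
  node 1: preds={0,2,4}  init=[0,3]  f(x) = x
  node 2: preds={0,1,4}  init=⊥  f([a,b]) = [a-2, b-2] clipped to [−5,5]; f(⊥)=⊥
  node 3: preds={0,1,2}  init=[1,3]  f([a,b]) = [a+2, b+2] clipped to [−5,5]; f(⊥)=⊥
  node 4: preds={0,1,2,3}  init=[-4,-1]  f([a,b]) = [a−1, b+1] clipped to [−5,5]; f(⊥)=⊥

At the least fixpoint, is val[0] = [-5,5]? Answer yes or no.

Iteration log — 12 steps:
  step 1. node 0  ⊔preds=[-4,3]  new=[-4,3]  old=⊥  +wl: 
  step 2. node 1  ⊔preds=[-4,3]  new=[-4,3]  old=[0,3]  +wl: 0
  step 3. node 2  ⊔preds=[-4,3]  new=[-5,1]  old=⊥  +wl: 1
  step 4. node 3  ⊔preds=[-5,3]  new=[-3,5]  old=[1,3]  +wl: 
  step 5. node 4  ⊔preds=[-5,5]  new=[-5,5]  old=[-4,-1]  +wl: 2
  step 6. node 0  ⊔preds=[-5,5]  new=[-5,5]  old=[-4,3]  +wl: 3,4
  step 7. node 1  ⊔preds=[-5,5]  new=[-5,5]  old=[-4,3]  +wl: 0
  step 8. node 2  ⊔preds=[-5,5]  new=[-5,3]  old=[-5,1]  +wl: 1
  step 9. node 3  ⊔preds=[-5,5]  new=[-3,5]  stable
  step 10. node 4  ⊔preds=[-5,5]  new=[-5,5]  stable
  step 11. node 0  ⊔preds=[-5,5]  new=[-5,5]  stable
  step 12. node 1  ⊔preds=[-5,5]  new=[-5,5]  stable

Least fixpoint reached:
  node 0: [-5,5]
  node 1: [-5,5]
  node 2: [-5,3]
  node 3: [-3,5]
  node 4: [-5,5]

yes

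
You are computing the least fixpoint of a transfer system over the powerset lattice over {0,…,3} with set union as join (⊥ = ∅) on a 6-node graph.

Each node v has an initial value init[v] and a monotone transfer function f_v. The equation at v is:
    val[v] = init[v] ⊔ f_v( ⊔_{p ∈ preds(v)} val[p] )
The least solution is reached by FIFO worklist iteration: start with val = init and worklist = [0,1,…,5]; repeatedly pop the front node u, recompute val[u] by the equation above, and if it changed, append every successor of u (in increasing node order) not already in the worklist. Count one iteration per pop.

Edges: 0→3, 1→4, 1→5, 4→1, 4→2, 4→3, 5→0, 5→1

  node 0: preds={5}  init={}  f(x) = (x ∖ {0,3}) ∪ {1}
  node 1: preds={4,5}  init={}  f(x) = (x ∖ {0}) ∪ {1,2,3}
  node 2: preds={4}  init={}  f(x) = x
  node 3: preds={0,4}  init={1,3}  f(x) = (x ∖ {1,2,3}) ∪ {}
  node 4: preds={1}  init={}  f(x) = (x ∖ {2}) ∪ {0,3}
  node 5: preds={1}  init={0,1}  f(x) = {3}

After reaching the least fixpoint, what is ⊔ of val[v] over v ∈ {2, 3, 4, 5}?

{0,1,3}

Trace (10 dequeues):
  [1] u=0 | in {0,1} | out {1} | prev {} | push {}
  [2] u=1 | in {0,1} | out {1,2,3} | prev {} | push {}
  [3] u=2 | in {} | out {} | ==
  [4] u=3 | in {1} | out {1,3} | ==
  [5] u=4 | in {1,2,3} | out {0,1,3} | prev {} | push {1,2,3}
  [6] u=5 | in {1,2,3} | out {0,1,3} | prev {0,1} | push {0}
  [7] u=1 | in {0,1,3} | out {1,2,3} | ==
  [8] u=2 | in {0,1,3} | out {0,1,3} | prev {} | push {}
  [9] u=3 | in {0,1,3} | out {0,1,3} | prev {1,3} | push {}
  [10] u=0 | in {0,1,3} | out {1} | ==

Converged values:
  [0] {1}
  [1] {1,2,3}
  [2] {0,1,3}
  [3] {0,1,3}
  [4] {0,1,3}
  [5] {0,1,3}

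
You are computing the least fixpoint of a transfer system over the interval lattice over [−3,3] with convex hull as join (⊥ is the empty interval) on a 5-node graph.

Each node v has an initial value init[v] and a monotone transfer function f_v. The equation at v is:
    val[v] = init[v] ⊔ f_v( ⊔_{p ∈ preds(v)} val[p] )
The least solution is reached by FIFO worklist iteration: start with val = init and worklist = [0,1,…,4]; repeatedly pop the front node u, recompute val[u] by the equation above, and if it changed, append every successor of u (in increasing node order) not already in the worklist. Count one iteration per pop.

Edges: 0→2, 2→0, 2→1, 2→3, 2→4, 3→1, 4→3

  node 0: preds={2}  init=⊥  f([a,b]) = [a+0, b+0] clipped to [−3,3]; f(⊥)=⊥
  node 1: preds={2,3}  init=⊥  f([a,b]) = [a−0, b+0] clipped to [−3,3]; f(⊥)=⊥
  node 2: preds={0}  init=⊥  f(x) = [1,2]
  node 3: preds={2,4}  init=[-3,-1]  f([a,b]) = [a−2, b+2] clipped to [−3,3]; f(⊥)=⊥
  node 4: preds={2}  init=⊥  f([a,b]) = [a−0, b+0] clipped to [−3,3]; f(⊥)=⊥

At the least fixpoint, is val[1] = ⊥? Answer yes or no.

no

Trace (9 dequeues):
  [1] u=0 | in ⊥ | out ⊥ | ==
  [2] u=1 | in [-3,-1] | out [-3,-1] | prev ⊥ | push {}
  [3] u=2 | in ⊥ | out [1,2] | prev ⊥ | push {0,1}
  [4] u=3 | in [1,2] | out [-3,3] | prev [-3,-1] | push {}
  [5] u=4 | in [1,2] | out [1,2] | prev ⊥ | push {3}
  [6] u=0 | in [1,2] | out [1,2] | prev ⊥ | push {2}
  [7] u=1 | in [-3,3] | out [-3,3] | prev [-3,-1] | push {}
  [8] u=3 | in [1,2] | out [-3,3] | ==
  [9] u=2 | in [1,2] | out [1,2] | ==

Converged values:
  [0] [1,2]
  [1] [-3,3]
  [2] [1,2]
  [3] [-3,3]
  [4] [1,2]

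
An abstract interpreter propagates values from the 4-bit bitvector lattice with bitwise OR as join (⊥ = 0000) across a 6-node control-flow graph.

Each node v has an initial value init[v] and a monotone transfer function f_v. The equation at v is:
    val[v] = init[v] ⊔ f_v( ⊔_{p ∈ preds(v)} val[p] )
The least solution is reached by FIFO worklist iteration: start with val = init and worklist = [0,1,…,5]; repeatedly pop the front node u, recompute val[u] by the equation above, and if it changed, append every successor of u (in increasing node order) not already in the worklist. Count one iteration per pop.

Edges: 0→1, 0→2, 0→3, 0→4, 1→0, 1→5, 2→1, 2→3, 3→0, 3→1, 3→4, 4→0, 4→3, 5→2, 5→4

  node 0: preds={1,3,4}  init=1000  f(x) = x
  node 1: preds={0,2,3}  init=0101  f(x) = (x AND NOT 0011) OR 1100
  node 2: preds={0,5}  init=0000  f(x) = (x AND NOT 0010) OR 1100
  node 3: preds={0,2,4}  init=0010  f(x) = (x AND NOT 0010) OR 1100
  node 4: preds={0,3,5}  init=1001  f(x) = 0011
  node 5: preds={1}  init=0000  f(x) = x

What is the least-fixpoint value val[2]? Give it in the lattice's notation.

Worklist (11 pops):
  #1 pop 0: in=1111 → 1111 (was 1000); enqueue []
  #2 pop 1: in=1111 → 1101 (was 0101); enqueue [0]
  #3 pop 2: in=1111 → 1101 (was 0000); enqueue [1]
  #4 pop 3: in=1111 → 1111 (was 0010); enqueue []
  #5 pop 4: in=1111 → 1011 (was 1001); enqueue [3]
  #6 pop 5: in=1101 → 1101 (was 0000); enqueue [2,4]
  #7 pop 0: in=1111 → 1111 (no change)
  #8 pop 1: in=1111 → 1101 (no change)
  #9 pop 3: in=1111 → 1111 (no change)
  #10 pop 2: in=1111 → 1101 (no change)
  #11 pop 4: in=1111 → 1011 (no change)

Fixpoint:
  val[0] = 1111
  val[1] = 1101
  val[2] = 1101
  val[3] = 1111
  val[4] = 1011
  val[5] = 1101

1101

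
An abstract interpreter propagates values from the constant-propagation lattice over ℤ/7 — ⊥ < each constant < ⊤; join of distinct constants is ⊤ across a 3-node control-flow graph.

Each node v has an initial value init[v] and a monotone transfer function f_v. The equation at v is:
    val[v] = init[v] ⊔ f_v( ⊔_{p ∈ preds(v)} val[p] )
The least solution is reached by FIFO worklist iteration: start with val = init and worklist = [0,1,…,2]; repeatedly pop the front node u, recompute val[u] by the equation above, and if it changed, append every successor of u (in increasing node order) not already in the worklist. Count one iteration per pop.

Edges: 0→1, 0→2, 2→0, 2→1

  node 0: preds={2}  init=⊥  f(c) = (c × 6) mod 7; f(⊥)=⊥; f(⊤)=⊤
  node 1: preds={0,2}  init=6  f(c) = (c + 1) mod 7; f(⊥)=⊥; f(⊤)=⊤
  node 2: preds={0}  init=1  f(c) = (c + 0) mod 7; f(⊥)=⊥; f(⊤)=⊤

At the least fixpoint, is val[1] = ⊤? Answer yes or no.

yes

Trace (6 dequeues):
  [1] u=0 | in 1 | out 6 | prev ⊥ | push {}
  [2] u=1 | in ⊤ | out ⊤ | prev 6 | push {}
  [3] u=2 | in 6 | out ⊤ | prev 1 | push {0,1}
  [4] u=0 | in ⊤ | out ⊤ | prev 6 | push {2}
  [5] u=1 | in ⊤ | out ⊤ | ==
  [6] u=2 | in ⊤ | out ⊤ | ==

Converged values:
  [0] ⊤
  [1] ⊤
  [2] ⊤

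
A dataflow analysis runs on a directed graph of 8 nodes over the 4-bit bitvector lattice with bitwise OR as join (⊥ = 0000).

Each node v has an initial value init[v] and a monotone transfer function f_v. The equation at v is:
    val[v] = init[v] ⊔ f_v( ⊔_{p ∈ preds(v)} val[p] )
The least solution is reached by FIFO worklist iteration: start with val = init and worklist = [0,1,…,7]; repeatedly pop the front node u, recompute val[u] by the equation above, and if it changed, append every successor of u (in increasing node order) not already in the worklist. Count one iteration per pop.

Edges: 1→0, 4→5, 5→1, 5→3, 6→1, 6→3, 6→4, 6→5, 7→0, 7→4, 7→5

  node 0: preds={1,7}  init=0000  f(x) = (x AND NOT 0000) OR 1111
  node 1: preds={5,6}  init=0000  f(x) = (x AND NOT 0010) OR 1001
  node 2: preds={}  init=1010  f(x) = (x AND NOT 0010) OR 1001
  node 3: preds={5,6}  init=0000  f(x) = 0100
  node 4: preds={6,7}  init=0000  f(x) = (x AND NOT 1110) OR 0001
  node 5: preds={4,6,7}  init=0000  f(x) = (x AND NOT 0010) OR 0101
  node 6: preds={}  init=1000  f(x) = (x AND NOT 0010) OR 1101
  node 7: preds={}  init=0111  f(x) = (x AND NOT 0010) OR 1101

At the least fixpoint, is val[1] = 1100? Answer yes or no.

no

Iteration log — 14 steps:
  step 1. node 0  ⊔preds=0111  new=1111  old=0000  +wl: 
  step 2. node 1  ⊔preds=1000  new=1001  old=0000  +wl: 0
  step 3. node 2  ⊔preds=0000  new=1011  old=1010  +wl: 
  step 4. node 3  ⊔preds=1000  new=0100  old=0000  +wl: 
  step 5. node 4  ⊔preds=1111  new=0001  old=0000  +wl: 
  step 6. node 5  ⊔preds=1111  new=1101  old=0000  +wl: 1,3
  step 7. node 6  ⊔preds=0000  new=1101  old=1000  +wl: 4,5
  step 8. node 7  ⊔preds=0000  new=1111  old=0111  +wl: 
  step 9. node 0  ⊔preds=1111  new=1111  stable
  step 10. node 1  ⊔preds=1101  new=1101  old=1001  +wl: 0
  step 11. node 3  ⊔preds=1101  new=0100  stable
  step 12. node 4  ⊔preds=1111  new=0001  stable
  step 13. node 5  ⊔preds=1111  new=1101  stable
  step 14. node 0  ⊔preds=1111  new=1111  stable

Least fixpoint reached:
  node 0: 1111
  node 1: 1101
  node 2: 1011
  node 3: 0100
  node 4: 0001
  node 5: 1101
  node 6: 1101
  node 7: 1111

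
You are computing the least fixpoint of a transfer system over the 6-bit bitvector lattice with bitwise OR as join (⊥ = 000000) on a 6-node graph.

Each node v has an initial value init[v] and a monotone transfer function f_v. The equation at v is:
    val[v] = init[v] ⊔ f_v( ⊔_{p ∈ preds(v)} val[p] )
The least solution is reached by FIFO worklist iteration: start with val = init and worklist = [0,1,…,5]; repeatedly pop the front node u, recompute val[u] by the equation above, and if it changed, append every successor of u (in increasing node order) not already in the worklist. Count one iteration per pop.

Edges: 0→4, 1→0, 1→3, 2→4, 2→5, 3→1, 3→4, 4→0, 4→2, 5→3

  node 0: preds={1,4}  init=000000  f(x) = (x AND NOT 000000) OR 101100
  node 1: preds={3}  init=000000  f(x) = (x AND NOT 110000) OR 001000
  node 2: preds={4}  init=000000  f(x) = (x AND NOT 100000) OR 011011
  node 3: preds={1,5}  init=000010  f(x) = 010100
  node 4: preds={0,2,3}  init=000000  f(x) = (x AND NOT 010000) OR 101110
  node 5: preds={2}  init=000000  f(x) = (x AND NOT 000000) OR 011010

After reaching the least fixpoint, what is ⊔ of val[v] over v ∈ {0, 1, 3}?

Worklist (14 pops):
  #1 pop 0: in=000000 → 101100 (was 000000); enqueue []
  #2 pop 1: in=000010 → 001010 (was 000000); enqueue [0]
  #3 pop 2: in=000000 → 011011 (was 000000); enqueue []
  #4 pop 3: in=001010 → 010110 (was 000010); enqueue [1]
  #5 pop 4: in=111111 → 101111 (was 000000); enqueue [2]
  #6 pop 5: in=011011 → 011011 (was 000000); enqueue [3]
  #7 pop 0: in=101111 → 101111 (was 101100); enqueue [4]
  #8 pop 1: in=010110 → 001110 (was 001010); enqueue [0]
  #9 pop 2: in=101111 → 011111 (was 011011); enqueue [5]
  #10 pop 3: in=011111 → 010110 (no change)
  #11 pop 4: in=111111 → 101111 (no change)
  #12 pop 0: in=101111 → 101111 (no change)
  #13 pop 5: in=011111 → 011111 (was 011011); enqueue [3]
  #14 pop 3: in=011111 → 010110 (no change)

Fixpoint:
  val[0] = 101111
  val[1] = 001110
  val[2] = 011111
  val[3] = 010110
  val[4] = 101111
  val[5] = 011111

111111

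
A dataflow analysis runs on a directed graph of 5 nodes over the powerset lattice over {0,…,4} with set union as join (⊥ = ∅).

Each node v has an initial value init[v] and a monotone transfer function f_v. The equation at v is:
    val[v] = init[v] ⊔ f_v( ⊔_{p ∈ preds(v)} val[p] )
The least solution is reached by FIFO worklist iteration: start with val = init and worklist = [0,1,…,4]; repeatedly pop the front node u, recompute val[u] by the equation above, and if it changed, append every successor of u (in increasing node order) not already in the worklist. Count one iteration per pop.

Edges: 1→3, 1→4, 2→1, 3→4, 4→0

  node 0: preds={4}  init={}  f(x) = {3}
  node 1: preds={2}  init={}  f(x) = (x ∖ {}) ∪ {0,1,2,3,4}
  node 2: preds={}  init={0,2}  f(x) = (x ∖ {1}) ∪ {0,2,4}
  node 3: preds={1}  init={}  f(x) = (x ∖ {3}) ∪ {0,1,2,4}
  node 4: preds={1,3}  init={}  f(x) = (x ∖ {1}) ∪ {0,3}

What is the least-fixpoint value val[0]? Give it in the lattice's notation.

{3}

Iteration log — 7 steps:
  step 1. node 0  ⊔preds={}  new={3}  old={}  +wl: 
  step 2. node 1  ⊔preds={0,2}  new={0,1,2,3,4}  old={}  +wl: 
  step 3. node 2  ⊔preds={}  new={0,2,4}  old={0,2}  +wl: 1
  step 4. node 3  ⊔preds={0,1,2,3,4}  new={0,1,2,4}  old={}  +wl: 
  step 5. node 4  ⊔preds={0,1,2,3,4}  new={0,2,3,4}  old={}  +wl: 0
  step 6. node 1  ⊔preds={0,2,4}  new={0,1,2,3,4}  stable
  step 7. node 0  ⊔preds={0,2,3,4}  new={3}  stable

Least fixpoint reached:
  node 0: {3}
  node 1: {0,1,2,3,4}
  node 2: {0,2,4}
  node 3: {0,1,2,4}
  node 4: {0,2,3,4}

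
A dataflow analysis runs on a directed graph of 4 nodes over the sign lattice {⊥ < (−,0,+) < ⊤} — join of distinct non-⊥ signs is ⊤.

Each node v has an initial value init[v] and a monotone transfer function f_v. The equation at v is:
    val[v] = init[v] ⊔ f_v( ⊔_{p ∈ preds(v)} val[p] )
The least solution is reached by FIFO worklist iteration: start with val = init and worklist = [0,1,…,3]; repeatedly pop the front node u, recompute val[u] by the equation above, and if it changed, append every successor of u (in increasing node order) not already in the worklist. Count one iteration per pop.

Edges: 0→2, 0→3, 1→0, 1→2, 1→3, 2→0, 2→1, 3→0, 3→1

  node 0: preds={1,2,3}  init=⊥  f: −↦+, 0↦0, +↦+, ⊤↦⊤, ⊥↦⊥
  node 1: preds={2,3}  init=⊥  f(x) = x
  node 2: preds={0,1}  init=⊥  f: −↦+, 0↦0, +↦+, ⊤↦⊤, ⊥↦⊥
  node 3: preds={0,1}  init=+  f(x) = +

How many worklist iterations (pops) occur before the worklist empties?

6

Iteration log — 6 steps:
  step 1. node 0  ⊔preds=+  new=+  old=⊥  +wl: 
  step 2. node 1  ⊔preds=+  new=+  old=⊥  +wl: 0
  step 3. node 2  ⊔preds=+  new=+  old=⊥  +wl: 1
  step 4. node 3  ⊔preds=+  new=+  stable
  step 5. node 0  ⊔preds=+  new=+  stable
  step 6. node 1  ⊔preds=+  new=+  stable

Least fixpoint reached:
  node 0: +
  node 1: +
  node 2: +
  node 3: +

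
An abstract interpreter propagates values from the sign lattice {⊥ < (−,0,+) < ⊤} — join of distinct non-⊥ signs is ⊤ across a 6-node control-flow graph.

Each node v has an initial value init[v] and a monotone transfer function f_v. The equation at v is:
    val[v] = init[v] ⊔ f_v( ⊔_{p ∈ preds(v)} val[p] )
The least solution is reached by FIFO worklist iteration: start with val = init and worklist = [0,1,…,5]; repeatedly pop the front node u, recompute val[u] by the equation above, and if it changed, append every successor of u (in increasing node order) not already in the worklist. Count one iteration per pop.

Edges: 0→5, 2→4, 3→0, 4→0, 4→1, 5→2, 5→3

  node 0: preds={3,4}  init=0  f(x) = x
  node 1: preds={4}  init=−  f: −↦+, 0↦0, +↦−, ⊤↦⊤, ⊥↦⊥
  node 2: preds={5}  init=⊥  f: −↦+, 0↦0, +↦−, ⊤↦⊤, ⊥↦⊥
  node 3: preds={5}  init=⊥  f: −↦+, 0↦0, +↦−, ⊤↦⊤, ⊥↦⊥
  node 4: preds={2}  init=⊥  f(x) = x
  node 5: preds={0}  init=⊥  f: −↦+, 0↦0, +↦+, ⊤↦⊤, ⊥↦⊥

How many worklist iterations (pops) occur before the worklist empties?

Worklist (11 pops):
  #1 pop 0: in=⊥ → 0 (no change)
  #2 pop 1: in=⊥ → − (no change)
  #3 pop 2: in=⊥ → ⊥ (no change)
  #4 pop 3: in=⊥ → ⊥ (no change)
  #5 pop 4: in=⊥ → ⊥ (no change)
  #6 pop 5: in=0 → 0 (was ⊥); enqueue [2,3]
  #7 pop 2: in=0 → 0 (was ⊥); enqueue [4]
  #8 pop 3: in=0 → 0 (was ⊥); enqueue [0]
  #9 pop 4: in=0 → 0 (was ⊥); enqueue [1]
  #10 pop 0: in=0 → 0 (no change)
  #11 pop 1: in=0 → ⊤ (was −); enqueue []

Fixpoint:
  val[0] = 0
  val[1] = ⊤
  val[2] = 0
  val[3] = 0
  val[4] = 0
  val[5] = 0

11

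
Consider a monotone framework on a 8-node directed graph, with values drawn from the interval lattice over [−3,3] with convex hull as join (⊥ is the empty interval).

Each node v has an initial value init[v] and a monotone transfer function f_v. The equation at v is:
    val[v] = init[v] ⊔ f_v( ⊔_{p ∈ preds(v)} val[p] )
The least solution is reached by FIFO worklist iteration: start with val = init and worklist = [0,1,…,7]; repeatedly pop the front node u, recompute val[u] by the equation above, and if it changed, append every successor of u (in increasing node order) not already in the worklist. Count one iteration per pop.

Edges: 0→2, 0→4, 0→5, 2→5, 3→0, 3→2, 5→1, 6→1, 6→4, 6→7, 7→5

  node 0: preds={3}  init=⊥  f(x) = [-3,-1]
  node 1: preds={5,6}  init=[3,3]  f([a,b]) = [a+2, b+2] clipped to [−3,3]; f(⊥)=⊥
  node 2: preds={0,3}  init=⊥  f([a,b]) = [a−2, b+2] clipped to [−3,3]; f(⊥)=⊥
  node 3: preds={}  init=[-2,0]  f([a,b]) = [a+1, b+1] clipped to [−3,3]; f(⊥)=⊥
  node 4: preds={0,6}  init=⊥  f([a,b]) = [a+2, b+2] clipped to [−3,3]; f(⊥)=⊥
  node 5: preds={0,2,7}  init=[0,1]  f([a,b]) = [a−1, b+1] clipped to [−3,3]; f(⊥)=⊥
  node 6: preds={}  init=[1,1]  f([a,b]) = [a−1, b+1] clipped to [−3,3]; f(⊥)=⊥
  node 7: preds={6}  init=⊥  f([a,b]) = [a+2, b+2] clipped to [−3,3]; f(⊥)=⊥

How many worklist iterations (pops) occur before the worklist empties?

Worklist (10 pops):
  #1 pop 0: in=[-2,0] → [-3,-1] (was ⊥); enqueue []
  #2 pop 1: in=[0,1] → [2,3] (was [3,3]); enqueue []
  #3 pop 2: in=[-3,0] → [-3,2] (was ⊥); enqueue []
  #4 pop 3: in=⊥ → [-2,0] (no change)
  #5 pop 4: in=[-3,1] → [-1,3] (was ⊥); enqueue []
  #6 pop 5: in=[-3,2] → [-3,3] (was [0,1]); enqueue [1]
  #7 pop 6: in=⊥ → [1,1] (no change)
  #8 pop 7: in=[1,1] → [3,3] (was ⊥); enqueue [5]
  #9 pop 1: in=[-3,3] → [-1,3] (was [2,3]); enqueue []
  #10 pop 5: in=[-3,3] → [-3,3] (no change)

Fixpoint:
  val[0] = [-3,-1]
  val[1] = [-1,3]
  val[2] = [-3,2]
  val[3] = [-2,0]
  val[4] = [-1,3]
  val[5] = [-3,3]
  val[6] = [1,1]
  val[7] = [3,3]

10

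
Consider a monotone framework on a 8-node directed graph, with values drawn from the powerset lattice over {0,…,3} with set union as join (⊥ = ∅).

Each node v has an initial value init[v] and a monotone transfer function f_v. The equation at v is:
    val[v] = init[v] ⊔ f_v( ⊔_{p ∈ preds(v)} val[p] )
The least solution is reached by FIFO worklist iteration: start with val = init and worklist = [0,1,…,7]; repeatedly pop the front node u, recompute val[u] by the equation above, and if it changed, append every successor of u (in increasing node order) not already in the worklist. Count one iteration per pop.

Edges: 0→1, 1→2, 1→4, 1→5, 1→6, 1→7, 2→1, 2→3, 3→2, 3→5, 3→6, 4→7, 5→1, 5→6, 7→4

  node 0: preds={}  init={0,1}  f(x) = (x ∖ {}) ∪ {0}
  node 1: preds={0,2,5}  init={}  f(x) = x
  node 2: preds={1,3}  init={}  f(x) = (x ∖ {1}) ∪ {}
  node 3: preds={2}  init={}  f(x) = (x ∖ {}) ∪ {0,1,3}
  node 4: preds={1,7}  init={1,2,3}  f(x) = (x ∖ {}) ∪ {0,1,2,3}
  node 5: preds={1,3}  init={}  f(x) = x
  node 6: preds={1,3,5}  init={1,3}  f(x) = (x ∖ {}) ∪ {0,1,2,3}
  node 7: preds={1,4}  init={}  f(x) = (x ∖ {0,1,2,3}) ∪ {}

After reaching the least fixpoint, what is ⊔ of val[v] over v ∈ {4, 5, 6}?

Worklist (16 pops):
  #1 pop 0: in={} → {0,1} (no change)
  #2 pop 1: in={0,1} → {0,1} (was {}); enqueue []
  #3 pop 2: in={0,1} → {0} (was {}); enqueue [1]
  #4 pop 3: in={0} → {0,1,3} (was {}); enqueue [2]
  #5 pop 4: in={0,1} → {0,1,2,3} (was {1,2,3}); enqueue []
  #6 pop 5: in={0,1,3} → {0,1,3} (was {}); enqueue []
  #7 pop 6: in={0,1,3} → {0,1,2,3} (was {1,3}); enqueue []
  #8 pop 7: in={0,1,2,3} → {} (no change)
  #9 pop 1: in={0,1,3} → {0,1,3} (was {0,1}); enqueue [4,5,6,7]
  #10 pop 2: in={0,1,3} → {0,3} (was {0}); enqueue [1,3]
  #11 pop 4: in={0,1,3} → {0,1,2,3} (no change)
  #12 pop 5: in={0,1,3} → {0,1,3} (no change)
  #13 pop 6: in={0,1,3} → {0,1,2,3} (no change)
  #14 pop 7: in={0,1,2,3} → {} (no change)
  #15 pop 1: in={0,1,3} → {0,1,3} (no change)
  #16 pop 3: in={0,3} → {0,1,3} (no change)

Fixpoint:
  val[0] = {0,1}
  val[1] = {0,1,3}
  val[2] = {0,3}
  val[3] = {0,1,3}
  val[4] = {0,1,2,3}
  val[5] = {0,1,3}
  val[6] = {0,1,2,3}
  val[7] = {}

{0,1,2,3}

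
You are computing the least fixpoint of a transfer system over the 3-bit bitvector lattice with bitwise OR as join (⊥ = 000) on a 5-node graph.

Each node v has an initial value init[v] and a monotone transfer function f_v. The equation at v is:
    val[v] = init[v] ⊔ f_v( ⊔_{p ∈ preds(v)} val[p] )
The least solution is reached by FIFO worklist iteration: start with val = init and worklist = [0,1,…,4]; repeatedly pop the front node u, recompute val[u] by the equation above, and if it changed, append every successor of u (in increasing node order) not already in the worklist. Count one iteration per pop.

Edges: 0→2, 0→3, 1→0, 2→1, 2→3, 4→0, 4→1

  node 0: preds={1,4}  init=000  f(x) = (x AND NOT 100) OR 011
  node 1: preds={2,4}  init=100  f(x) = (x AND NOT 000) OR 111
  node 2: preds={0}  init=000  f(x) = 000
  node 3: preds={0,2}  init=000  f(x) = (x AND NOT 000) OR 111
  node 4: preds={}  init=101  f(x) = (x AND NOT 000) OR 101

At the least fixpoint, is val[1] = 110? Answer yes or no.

no

Worklist (6 pops):
  #1 pop 0: in=101 → 011 (was 000); enqueue []
  #2 pop 1: in=101 → 111 (was 100); enqueue [0]
  #3 pop 2: in=011 → 000 (no change)
  #4 pop 3: in=011 → 111 (was 000); enqueue []
  #5 pop 4: in=000 → 101 (no change)
  #6 pop 0: in=111 → 011 (no change)

Fixpoint:
  val[0] = 011
  val[1] = 111
  val[2] = 000
  val[3] = 111
  val[4] = 101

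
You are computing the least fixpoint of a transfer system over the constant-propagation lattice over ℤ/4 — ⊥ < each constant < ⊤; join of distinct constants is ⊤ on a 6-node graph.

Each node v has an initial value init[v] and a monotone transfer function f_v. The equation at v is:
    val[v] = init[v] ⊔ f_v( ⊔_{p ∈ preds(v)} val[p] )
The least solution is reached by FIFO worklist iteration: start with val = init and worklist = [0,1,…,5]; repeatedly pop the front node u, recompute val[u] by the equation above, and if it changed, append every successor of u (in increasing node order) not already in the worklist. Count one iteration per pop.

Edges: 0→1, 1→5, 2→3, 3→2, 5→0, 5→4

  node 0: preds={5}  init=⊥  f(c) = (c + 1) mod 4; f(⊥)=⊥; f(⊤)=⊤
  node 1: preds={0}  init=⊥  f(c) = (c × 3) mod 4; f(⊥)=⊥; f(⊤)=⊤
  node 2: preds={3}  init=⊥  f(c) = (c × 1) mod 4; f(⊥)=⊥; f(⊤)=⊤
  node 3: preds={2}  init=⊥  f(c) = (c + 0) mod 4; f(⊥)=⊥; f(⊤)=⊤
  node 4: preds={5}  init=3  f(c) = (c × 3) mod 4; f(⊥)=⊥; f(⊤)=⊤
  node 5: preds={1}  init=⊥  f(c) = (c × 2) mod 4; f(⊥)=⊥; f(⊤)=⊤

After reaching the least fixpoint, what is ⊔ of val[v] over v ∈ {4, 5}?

Iteration log — 6 steps:
  step 1. node 0  ⊔preds=⊥  new=⊥  stable
  step 2. node 1  ⊔preds=⊥  new=⊥  stable
  step 3. node 2  ⊔preds=⊥  new=⊥  stable
  step 4. node 3  ⊔preds=⊥  new=⊥  stable
  step 5. node 4  ⊔preds=⊥  new=3  stable
  step 6. node 5  ⊔preds=⊥  new=⊥  stable

Least fixpoint reached:
  node 0: ⊥
  node 1: ⊥
  node 2: ⊥
  node 3: ⊥
  node 4: 3
  node 5: ⊥

3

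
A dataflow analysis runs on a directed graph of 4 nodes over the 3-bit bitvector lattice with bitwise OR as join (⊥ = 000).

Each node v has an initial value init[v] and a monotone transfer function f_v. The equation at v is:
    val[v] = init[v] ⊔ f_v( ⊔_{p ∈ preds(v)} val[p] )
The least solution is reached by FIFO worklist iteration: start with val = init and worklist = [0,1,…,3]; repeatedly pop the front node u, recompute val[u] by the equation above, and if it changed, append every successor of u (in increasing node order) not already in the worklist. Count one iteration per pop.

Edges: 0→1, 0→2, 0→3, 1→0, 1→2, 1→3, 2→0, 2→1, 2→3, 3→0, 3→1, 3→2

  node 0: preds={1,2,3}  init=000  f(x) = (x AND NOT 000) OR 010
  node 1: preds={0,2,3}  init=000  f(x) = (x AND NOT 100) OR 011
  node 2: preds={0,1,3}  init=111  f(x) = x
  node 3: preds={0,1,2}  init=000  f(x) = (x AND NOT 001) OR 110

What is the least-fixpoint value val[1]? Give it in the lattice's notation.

Trace (7 dequeues):
  [1] u=0 | in 111 | out 111 | prev 000 | push {}
  [2] u=1 | in 111 | out 011 | prev 000 | push {0}
  [3] u=2 | in 111 | out 111 | ==
  [4] u=3 | in 111 | out 110 | prev 000 | push {1,2}
  [5] u=0 | in 111 | out 111 | ==
  [6] u=1 | in 111 | out 011 | ==
  [7] u=2 | in 111 | out 111 | ==

Converged values:
  [0] 111
  [1] 011
  [2] 111
  [3] 110

011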